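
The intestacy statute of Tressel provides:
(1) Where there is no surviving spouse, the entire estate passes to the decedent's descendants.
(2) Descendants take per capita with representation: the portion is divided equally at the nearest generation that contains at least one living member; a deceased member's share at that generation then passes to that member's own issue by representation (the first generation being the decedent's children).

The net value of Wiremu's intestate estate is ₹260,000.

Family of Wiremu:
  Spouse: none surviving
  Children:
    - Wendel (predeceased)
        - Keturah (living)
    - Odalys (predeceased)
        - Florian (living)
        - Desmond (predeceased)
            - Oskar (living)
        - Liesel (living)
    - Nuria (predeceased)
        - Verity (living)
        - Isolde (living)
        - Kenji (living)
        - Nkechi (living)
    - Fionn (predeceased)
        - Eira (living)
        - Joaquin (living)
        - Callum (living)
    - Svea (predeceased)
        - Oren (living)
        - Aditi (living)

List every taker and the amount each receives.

The entire ₹260,000 passes to the descendants.
No child survives, so the initial division is made at the grandchildren's generation.
That amount (₹260,000) is divided into 13 shares of ₹20,000: Keturah, Florian, Liesel, Verity, Isolde, Kenji, Nkechi, Eira, Joaquin, Callum, Oren, and Aditi each take ₹20,000; Desmond's ₹20,000 share passes to Desmond's issue.
Desmond's share (₹20,000) passes entirely to Oskar.

Keturah: ₹20,000; Florian: ₹20,000; Oskar: ₹20,000; Liesel: ₹20,000; Verity: ₹20,000; Isolde: ₹20,000; Kenji: ₹20,000; Nkechi: ₹20,000; Eira: ₹20,000; Joaquin: ₹20,000; Callum: ₹20,000; Oren: ₹20,000; Aditi: ₹20,000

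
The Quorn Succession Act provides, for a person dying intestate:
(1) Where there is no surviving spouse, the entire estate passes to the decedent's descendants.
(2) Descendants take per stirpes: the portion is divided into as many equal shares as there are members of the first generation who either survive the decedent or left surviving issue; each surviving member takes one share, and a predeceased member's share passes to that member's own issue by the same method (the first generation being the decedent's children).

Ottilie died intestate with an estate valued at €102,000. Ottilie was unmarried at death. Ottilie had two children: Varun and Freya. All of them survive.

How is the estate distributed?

The entire €102,000 passes to the descendants.
That amount (€102,000) is divided into 2 shares of €51,000: Varun and Freya each take €51,000.

Varun: €51,000; Freya: €51,000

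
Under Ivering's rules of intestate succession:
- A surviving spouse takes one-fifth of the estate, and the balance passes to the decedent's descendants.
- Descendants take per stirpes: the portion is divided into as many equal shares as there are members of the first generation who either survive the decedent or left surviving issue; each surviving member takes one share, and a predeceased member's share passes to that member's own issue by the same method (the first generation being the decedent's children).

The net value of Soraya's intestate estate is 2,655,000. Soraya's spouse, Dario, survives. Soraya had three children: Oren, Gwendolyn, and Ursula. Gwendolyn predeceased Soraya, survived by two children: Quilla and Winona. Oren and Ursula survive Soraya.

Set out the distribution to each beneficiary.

Dario: 531,000; Oren: 708,000; Quilla: 354,000; Winona: 354,000; Ursula: 708,000

Dario takes one-fifth of 2,655,000 = 531,000. The remaining 2,124,000 passes to the descendants.
The descendants' portion (2,124,000) is divided into 3 shares of 708,000: Oren and Ursula each take 708,000; Gwendolyn's 708,000 share passes to Gwendolyn's issue.
Gwendolyn's share (708,000) is divided into 2 shares of 354,000: Quilla and Winona each take 354,000.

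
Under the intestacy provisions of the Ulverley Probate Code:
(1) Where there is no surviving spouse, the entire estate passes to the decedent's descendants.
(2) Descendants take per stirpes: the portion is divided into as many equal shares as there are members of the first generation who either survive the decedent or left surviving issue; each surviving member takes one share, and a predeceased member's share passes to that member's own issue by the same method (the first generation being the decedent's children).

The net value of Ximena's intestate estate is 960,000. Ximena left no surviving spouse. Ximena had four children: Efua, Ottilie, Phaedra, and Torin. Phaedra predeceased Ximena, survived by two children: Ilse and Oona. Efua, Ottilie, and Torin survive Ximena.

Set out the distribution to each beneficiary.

The entire 960,000 passes to the descendants.
That amount (960,000) is divided into 4 shares of 240,000: Efua, Ottilie, and Torin each take 240,000; Phaedra's 240,000 share passes to Phaedra's issue.
Phaedra's share (240,000) is divided into 2 shares of 120,000: Ilse and Oona each take 120,000.

Efua: 240,000; Ottilie: 240,000; Ilse: 120,000; Oona: 120,000; Torin: 240,000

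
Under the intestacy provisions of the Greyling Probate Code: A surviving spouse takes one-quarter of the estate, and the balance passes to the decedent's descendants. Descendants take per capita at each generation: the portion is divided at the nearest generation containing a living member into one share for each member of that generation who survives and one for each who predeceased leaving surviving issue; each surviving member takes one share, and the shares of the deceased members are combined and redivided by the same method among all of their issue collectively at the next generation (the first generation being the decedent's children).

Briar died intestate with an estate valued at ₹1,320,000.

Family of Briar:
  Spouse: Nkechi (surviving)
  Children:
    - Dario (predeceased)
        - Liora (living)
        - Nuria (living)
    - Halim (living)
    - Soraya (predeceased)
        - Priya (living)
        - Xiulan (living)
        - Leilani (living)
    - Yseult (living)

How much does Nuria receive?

Nkechi takes one-quarter of ₹1,320,000 = ₹330,000. The remaining ₹990,000 passes to the descendants.
The descendants' portion (₹990,000) is divided at the children's generation into 4 shares of ₹247,500. Halim and Yseult each take ₹247,500. The 2 shares of the deceased (Dario and Soraya) are combined into a pool of ₹495,000.
That pool (₹495,000) is divided at the grandchildren's generation equally among Liora, Nuria, Priya, Xiulan, and Leilani: ₹99,000 each.

Nuria receives ₹99,000.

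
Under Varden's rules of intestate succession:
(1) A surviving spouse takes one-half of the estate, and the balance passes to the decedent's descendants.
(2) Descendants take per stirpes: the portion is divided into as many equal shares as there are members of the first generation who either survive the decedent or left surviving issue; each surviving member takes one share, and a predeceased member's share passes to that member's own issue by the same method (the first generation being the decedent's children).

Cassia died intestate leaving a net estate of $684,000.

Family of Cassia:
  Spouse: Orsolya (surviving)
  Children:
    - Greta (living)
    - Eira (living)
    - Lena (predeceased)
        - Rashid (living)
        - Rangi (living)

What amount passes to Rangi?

Orsolya takes one-half of $684,000 = $342,000. The remaining $342,000 passes to the descendants.
The descendants' portion ($342,000) is divided into 3 shares of $114,000: Greta and Eira each take $114,000; Lena's $114,000 share passes to Lena's issue.
Lena's share ($114,000) is divided into 2 shares of $57,000: Rashid and Rangi each take $57,000.

Rangi receives $57,000.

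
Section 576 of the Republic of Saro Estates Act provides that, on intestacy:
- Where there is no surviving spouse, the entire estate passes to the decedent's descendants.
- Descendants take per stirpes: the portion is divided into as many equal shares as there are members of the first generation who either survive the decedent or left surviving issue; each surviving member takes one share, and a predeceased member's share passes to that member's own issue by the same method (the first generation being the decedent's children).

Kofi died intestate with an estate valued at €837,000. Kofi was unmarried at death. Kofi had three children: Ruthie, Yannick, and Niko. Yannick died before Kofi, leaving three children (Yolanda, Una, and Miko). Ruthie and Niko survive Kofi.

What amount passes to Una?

The entire €837,000 passes to the descendants.
That amount (€837,000) is divided into 3 shares of €279,000: Ruthie and Niko each take €279,000; Yannick's €279,000 share passes to Yannick's issue.
Yannick's share (€279,000) is divided into 3 shares of €93,000: Yolanda, Una, and Miko each take €93,000.

Una receives €93,000.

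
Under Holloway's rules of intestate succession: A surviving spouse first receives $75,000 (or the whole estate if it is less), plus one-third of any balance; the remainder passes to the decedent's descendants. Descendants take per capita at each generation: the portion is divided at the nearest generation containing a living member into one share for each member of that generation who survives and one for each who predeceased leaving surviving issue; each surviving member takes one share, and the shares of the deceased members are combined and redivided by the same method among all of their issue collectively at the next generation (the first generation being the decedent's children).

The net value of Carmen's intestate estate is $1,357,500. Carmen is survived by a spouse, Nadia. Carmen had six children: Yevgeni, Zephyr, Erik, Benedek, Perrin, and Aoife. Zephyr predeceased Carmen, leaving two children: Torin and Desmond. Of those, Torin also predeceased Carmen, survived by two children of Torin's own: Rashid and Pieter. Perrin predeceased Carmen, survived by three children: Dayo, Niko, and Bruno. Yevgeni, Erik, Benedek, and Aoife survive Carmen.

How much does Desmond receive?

Nadia first takes $75,000, leaving a balance of $1,282,500. Nadia then takes one-third of the balance ($427,500), for a total of $502,500. The remaining $855,000 passes to the descendants.
The descendants' portion ($855,000) is divided at the children's generation into 6 shares of $142,500. Yevgeni, Erik, Benedek, and Aoife each take $142,500. The 2 shares of the deceased (Zephyr and Perrin) are combined into a pool of $285,000.
That pool ($285,000) is divided at the grandchildren's generation into 5 shares of $57,000. Desmond, Dayo, Niko, and Bruno each take $57,000. The remaining share for the deceased Torin ($57,000) is carried to the next generation.
That pool ($57,000) is divided at the great-grandchildren's generation equally among Rashid and Pieter: $28,500 each.

Desmond receives $57,000.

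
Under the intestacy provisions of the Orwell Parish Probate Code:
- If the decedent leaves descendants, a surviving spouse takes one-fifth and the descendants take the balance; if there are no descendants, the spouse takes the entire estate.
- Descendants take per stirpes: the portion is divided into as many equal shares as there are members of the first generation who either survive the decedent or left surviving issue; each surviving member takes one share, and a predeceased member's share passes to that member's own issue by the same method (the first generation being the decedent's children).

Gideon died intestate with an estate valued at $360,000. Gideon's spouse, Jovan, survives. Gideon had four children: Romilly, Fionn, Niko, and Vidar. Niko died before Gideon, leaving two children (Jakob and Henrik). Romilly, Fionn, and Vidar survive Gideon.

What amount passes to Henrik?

Henrik receives $36,000.

Jovan takes one-fifth of $360,000 = $72,000. The remaining $288,000 passes to the descendants.
The descendants' portion ($288,000) is divided into 4 shares of $72,000: Romilly, Fionn, and Vidar each take $72,000; Niko's $72,000 share passes to Niko's issue.
Niko's share ($72,000) is divided into 2 shares of $36,000: Jakob and Henrik each take $36,000.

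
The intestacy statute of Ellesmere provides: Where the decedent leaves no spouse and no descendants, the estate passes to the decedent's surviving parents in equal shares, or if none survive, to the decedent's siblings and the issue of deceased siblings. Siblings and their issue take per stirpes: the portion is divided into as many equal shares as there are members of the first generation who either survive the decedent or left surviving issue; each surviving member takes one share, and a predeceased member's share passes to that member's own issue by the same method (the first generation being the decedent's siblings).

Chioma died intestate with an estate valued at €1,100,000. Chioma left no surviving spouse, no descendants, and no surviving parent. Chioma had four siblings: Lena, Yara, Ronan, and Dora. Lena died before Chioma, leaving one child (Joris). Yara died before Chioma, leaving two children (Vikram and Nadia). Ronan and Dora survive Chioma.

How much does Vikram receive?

The entire €1,100,000 passes to the siblings and their issue.
That amount (€1,100,000) is divided into 4 shares of €275,000: Ronan and Dora each take €275,000; Lena's €275,000 share passes to Lena's issue; Yara's €275,000 share passes to Yara's issue.
Lena's share (€275,000) passes entirely to Joris.
Yara's share (€275,000) is divided into 2 shares of €137,500: Vikram and Nadia each take €137,500.

Vikram receives €137,500.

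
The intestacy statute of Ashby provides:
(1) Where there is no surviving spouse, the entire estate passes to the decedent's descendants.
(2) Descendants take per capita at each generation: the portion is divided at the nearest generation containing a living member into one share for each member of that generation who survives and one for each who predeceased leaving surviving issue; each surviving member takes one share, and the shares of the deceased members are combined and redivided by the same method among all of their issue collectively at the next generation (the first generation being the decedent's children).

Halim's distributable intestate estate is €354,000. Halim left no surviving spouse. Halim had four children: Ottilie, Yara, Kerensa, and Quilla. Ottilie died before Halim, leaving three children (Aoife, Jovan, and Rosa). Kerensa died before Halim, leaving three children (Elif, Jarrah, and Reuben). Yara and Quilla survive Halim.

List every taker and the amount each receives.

The entire €354,000 passes to the descendants.
That amount (€354,000) is divided at the children's generation into 4 shares of €88,500. Yara and Quilla each take €88,500. The 2 shares of the deceased (Ottilie and Kerensa) are combined into a pool of €177,000.
That pool (€177,000) is divided at the grandchildren's generation equally among Aoife, Jovan, Rosa, Elif, Jarrah, and Reuben: €29,500 each.

Aoife: €29,500; Jovan: €29,500; Rosa: €29,500; Yara: €88,500; Elif: €29,500; Jarrah: €29,500; Reuben: €29,500; Quilla: €88,500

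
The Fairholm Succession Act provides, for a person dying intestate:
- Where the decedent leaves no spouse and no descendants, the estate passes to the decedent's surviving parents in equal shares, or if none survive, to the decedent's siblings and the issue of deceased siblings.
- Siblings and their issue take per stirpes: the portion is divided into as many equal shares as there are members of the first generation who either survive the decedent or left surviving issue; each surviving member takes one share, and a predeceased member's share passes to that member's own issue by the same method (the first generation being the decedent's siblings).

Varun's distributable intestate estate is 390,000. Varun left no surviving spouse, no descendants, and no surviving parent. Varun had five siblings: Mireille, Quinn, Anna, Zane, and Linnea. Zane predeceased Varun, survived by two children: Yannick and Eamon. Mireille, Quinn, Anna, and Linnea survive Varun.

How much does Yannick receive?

The entire 390,000 passes to the siblings and their issue.
That amount (390,000) is divided into 5 shares of 78,000: Mireille, Quinn, Anna, and Linnea each take 78,000; Zane's 78,000 share passes to Zane's issue.
Zane's share (78,000) is divided into 2 shares of 39,000: Yannick and Eamon each take 39,000.

Yannick receives 39,000.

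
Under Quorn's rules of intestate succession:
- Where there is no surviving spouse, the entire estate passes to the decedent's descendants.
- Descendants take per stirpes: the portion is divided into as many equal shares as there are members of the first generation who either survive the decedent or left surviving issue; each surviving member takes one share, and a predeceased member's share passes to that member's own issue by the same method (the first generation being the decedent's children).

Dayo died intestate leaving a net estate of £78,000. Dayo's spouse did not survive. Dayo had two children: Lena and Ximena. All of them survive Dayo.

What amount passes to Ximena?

The entire £78,000 passes to the descendants.
That amount (£78,000) is divided into 2 shares of £39,000: Lena and Ximena each take £39,000.

Ximena receives £39,000.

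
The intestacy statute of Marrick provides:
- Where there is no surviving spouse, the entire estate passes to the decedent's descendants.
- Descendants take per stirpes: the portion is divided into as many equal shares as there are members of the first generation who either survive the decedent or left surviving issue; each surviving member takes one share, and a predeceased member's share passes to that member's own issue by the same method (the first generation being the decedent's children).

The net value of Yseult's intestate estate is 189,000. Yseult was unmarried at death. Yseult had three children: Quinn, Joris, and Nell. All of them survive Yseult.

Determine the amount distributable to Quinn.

The entire 189,000 passes to the descendants.
That amount (189,000) is divided into 3 shares of 63,000: Quinn, Joris, and Nell each take 63,000.

Quinn receives 63,000.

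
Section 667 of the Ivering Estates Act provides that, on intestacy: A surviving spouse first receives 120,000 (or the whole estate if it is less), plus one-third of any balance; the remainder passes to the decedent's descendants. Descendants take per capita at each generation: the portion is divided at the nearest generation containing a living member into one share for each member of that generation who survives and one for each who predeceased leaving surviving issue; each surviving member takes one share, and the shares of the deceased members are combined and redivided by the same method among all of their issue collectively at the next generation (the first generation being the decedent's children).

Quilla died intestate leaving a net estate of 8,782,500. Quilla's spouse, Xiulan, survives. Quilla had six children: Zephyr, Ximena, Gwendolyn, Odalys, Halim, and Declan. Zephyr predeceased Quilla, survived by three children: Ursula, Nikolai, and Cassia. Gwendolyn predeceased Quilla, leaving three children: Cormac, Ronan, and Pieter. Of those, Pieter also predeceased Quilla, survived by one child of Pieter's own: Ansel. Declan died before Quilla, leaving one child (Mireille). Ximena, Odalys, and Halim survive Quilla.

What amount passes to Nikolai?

Xiulan first takes 120,000, leaving a balance of 8,662,500. Xiulan then takes one-third of the balance (2,887,500), for a total of 3,007,500. The remaining 5,775,000 passes to the descendants.
The descendants' portion (5,775,000) is divided at the children's generation into 6 shares of 962,500. Ximena, Odalys, and Halim each take 962,500. The 3 shares of the deceased (Zephyr, Gwendolyn, and Declan) are combined into a pool of 2,887,500.
That pool (2,887,500) is divided at the grandchildren's generation into 7 shares of 412,500. Ursula, Nikolai, Cassia, Cormac, Ronan, and Mireille each take 412,500. The remaining share for the deceased Pieter (412,500) is carried to the next generation.
That pool (412,500) passes entirely to Ansel, the sole taker at the great-grandchildren's generation.

Nikolai receives 412,500.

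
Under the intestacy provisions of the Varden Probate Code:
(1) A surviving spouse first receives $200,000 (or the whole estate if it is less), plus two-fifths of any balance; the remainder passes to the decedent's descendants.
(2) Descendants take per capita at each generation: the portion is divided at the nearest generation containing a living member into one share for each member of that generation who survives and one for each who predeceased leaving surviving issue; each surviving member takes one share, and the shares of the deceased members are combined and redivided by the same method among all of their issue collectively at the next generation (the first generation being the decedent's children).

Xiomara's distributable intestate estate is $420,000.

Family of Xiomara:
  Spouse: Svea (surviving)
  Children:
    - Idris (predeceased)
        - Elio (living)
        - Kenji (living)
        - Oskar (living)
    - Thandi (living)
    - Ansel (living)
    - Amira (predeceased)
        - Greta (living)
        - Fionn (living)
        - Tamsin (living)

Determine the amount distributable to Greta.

Svea first takes $200,000, leaving a balance of $220,000. Svea then takes two-fifths of the balance ($88,000), for a total of $288,000. The remaining $132,000 passes to the descendants.
The descendants' portion ($132,000) is divided at the children's generation into 4 shares of $33,000. Thandi and Ansel each take $33,000. The 2 shares of the deceased (Idris and Amira) are combined into a pool of $66,000.
That pool ($66,000) is divided at the grandchildren's generation equally among Elio, Kenji, Oskar, Greta, Fionn, and Tamsin: $11,000 each.

Greta receives $11,000.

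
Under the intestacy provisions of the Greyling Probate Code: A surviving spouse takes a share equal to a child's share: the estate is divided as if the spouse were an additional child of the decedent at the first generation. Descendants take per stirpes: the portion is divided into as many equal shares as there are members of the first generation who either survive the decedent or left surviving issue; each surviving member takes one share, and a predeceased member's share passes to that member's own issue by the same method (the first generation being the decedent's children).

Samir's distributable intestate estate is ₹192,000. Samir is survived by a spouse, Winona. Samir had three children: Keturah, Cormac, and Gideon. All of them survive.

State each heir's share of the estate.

The spouse counts as an additional share at the children's level, so there are 4 primary shares of ₹48,000. Winona takes one such share (₹48,000).
The children's combined portion (₹144,000) is divided into 3 shares of ₹48,000: Keturah, Cormac, and Gideon each take ₹48,000.

Winona: ₹48,000; Keturah: ₹48,000; Cormac: ₹48,000; Gideon: ₹48,000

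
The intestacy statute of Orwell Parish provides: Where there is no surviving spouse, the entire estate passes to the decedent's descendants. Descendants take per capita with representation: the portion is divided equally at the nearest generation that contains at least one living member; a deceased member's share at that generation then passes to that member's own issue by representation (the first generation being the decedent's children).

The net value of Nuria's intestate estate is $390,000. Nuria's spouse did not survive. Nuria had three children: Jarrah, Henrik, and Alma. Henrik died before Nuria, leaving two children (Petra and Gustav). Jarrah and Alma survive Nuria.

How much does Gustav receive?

Gustav receives $65,000.

The entire $390,000 passes to the descendants.
That amount ($390,000) is divided into 3 shares of $130,000: Jarrah and Alma each take $130,000; Henrik's $130,000 share passes to Henrik's issue.
Henrik's share ($130,000) is divided into 2 shares of $65,000: Petra and Gustav each take $65,000.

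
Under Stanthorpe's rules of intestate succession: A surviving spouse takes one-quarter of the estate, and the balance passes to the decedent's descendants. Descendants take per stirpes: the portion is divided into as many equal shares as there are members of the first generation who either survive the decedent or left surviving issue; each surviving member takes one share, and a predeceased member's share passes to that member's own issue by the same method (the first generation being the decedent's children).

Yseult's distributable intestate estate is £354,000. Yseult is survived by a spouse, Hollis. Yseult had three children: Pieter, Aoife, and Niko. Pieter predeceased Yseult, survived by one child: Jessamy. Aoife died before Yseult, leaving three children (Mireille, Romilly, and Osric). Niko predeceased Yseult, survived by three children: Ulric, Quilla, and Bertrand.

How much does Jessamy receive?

Hollis takes one-quarter of £354,000 = £88,500. The remaining £265,500 passes to the descendants.
The descendants' portion (£265,500) is divided into 3 shares of £88,500: Pieter's £88,500 share passes to Pieter's issue; Aoife's £88,500 share passes to Aoife's issue; Niko's £88,500 share passes to Niko's issue.
Pieter's share (£88,500) passes entirely to Jessamy.
Aoife's share (£88,500) is divided into 3 shares of £29,500: Mireille, Romilly, and Osric each take £29,500.
Niko's share (£88,500) is divided into 3 shares of £29,500: Ulric, Quilla, and Bertrand each take £29,500.

Jessamy receives £88,500.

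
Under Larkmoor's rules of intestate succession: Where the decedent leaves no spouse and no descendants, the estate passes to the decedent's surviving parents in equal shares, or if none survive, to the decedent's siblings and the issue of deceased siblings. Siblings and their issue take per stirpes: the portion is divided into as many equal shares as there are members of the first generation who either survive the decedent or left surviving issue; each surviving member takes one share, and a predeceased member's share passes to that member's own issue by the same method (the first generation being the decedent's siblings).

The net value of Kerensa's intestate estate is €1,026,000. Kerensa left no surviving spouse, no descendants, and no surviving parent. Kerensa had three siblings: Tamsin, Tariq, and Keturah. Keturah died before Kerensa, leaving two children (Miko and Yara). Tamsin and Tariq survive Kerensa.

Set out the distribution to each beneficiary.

Tamsin: €342,000; Tariq: €342,000; Miko: €171,000; Yara: €171,000

The entire €1,026,000 passes to the siblings and their issue.
That amount (€1,026,000) is divided into 3 shares of €342,000: Tamsin and Tariq each take €342,000; Keturah's €342,000 share passes to Keturah's issue.
Keturah's share (€342,000) is divided into 2 shares of €171,000: Miko and Yara each take €171,000.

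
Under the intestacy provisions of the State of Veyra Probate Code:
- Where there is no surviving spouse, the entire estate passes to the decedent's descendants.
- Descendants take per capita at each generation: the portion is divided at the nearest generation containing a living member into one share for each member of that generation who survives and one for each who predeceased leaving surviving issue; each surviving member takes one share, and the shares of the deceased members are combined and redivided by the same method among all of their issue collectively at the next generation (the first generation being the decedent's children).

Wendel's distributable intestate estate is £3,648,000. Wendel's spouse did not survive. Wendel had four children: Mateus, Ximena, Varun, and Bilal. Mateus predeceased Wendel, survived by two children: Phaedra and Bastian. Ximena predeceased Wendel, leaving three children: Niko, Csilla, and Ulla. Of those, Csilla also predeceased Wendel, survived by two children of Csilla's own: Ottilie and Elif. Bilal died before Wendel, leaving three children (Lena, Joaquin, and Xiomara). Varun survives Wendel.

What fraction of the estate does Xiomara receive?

Xiomara receives 3/32 of the estate.

The entire £3,648,000 passes to the descendants.
That amount (£3,648,000) is divided at the children's generation into 4 shares of £912,000. Varun takes £912,000. The 3 shares of the deceased (Mateus, Ximena, and Bilal) are combined into a pool of £2,736,000.
That pool (£2,736,000) is divided at the grandchildren's generation into 8 shares of £342,000. Phaedra, Bastian, Niko, Ulla, Lena, Joaquin, and Xiomara each take £342,000. The remaining share for the deceased Csilla (£342,000) is carried to the next generation.
That pool (£342,000) is divided at the great-grandchildren's generation equally among Ottilie and Elif: £171,000 each.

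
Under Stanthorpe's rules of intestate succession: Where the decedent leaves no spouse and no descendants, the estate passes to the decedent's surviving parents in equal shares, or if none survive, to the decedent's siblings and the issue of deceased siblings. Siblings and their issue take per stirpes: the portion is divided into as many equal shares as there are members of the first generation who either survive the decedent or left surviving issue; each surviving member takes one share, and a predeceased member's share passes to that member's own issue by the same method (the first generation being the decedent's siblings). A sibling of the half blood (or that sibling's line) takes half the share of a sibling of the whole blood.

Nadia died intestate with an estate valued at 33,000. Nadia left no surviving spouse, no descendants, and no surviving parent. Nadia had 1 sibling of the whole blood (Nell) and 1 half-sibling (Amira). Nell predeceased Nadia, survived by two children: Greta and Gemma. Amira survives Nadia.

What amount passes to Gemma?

Gemma receives 11,000.

The entire 33,000 passes to the siblings and their issue.
Counting each half-blood sibling's line as half a unit, there are 3/2 units in 33,000, so one unit is 22,000. Whole-blood lines (Nell) take 22,000 each; half-blood lines (Amira) take 11,000 each.
Nell's share (22,000) is divided into 2 shares of 11,000: Greta and Gemma each take 11,000.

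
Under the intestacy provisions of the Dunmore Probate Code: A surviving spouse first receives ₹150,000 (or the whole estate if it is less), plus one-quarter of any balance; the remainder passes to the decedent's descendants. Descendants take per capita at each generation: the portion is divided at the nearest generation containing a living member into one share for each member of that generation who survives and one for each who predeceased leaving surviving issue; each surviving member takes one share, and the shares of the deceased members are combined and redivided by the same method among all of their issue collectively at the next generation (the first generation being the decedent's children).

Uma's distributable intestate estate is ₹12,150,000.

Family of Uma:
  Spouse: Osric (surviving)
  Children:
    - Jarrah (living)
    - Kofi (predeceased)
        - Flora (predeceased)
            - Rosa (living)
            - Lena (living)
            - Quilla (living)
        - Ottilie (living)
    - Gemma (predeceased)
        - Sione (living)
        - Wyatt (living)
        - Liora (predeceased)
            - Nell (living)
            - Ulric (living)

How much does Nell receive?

Nell receives ₹480,000.

Osric first takes ₹150,000, leaving a balance of ₹12,000,000. Osric then takes one-quarter of the balance (₹3,000,000), for a total of ₹3,150,000. The remaining ₹9,000,000 passes to the descendants.
The descendants' portion (₹9,000,000) is divided at the children's generation into 3 shares of ₹3,000,000. Jarrah takes ₹3,000,000. The 2 shares of the deceased (Kofi and Gemma) are combined into a pool of ₹6,000,000.
That pool (₹6,000,000) is divided at the grandchildren's generation into 5 shares of ₹1,200,000. Ottilie, Sione, and Wyatt each take ₹1,200,000. The 2 shares of the deceased (Flora and Liora) are combined into a pool of ₹2,400,000.
That pool (₹2,400,000) is divided at the great-grandchildren's generation equally among Rosa, Lena, Quilla, Nell, and Ulric: ₹480,000 each.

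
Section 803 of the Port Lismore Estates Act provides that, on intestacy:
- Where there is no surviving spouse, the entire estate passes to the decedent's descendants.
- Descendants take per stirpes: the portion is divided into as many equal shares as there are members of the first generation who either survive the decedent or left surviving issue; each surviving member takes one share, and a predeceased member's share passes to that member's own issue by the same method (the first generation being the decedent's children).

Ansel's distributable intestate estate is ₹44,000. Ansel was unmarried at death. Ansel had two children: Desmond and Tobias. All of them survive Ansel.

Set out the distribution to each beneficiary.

The entire ₹44,000 passes to the descendants.
That amount (₹44,000) is divided into 2 shares of ₹22,000: Desmond and Tobias each take ₹22,000.

Desmond: ₹22,000; Tobias: ₹22,000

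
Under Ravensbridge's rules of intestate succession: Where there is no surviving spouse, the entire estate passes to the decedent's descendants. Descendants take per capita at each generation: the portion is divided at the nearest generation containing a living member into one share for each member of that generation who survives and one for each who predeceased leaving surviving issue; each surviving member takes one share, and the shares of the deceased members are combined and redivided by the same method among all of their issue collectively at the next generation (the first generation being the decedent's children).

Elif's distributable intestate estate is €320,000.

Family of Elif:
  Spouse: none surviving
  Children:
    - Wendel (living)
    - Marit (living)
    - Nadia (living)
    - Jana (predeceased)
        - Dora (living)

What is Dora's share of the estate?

The entire €320,000 passes to the descendants.
That amount (€320,000) is divided at the children's generation into 4 shares of €80,000. Wendel, Marit, and Nadia each take €80,000. The remaining share for the deceased Jana (€80,000) is carried to the next generation.
That pool (€80,000) passes entirely to Dora, the sole taker at the grandchildren's generation.

Dora receives €80,000.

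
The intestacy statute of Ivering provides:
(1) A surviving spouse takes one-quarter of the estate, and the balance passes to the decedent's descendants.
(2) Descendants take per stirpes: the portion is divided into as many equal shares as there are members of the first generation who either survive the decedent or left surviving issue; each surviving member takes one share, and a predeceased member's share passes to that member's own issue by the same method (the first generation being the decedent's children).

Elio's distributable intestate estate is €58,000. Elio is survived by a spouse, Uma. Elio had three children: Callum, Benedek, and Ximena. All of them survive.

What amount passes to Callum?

Callum receives €14,500.

Uma takes one-quarter of €58,000 = €14,500. The remaining €43,500 passes to the descendants.
The descendants' portion (€43,500) is divided into 3 shares of €14,500: Callum, Benedek, and Ximena each take €14,500.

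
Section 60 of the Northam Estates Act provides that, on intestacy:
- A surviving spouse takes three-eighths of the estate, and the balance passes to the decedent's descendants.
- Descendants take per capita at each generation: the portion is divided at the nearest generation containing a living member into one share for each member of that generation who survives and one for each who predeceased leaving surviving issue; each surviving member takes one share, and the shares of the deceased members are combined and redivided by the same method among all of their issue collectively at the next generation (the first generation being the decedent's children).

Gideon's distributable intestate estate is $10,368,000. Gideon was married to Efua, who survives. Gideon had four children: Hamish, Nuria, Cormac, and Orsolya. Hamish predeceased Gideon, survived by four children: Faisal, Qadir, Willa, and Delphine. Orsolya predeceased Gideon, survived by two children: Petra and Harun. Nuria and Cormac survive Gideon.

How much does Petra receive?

Petra receives $540,000.

Efua takes three-eighths of $10,368,000 = $3,888,000. The remaining $6,480,000 passes to the descendants.
The descendants' portion ($6,480,000) is divided at the children's generation into 4 shares of $1,620,000. Nuria and Cormac each take $1,620,000. The 2 shares of the deceased (Hamish and Orsolya) are combined into a pool of $3,240,000.
That pool ($3,240,000) is divided at the grandchildren's generation equally among Faisal, Qadir, Willa, Delphine, Petra, and Harun: $540,000 each.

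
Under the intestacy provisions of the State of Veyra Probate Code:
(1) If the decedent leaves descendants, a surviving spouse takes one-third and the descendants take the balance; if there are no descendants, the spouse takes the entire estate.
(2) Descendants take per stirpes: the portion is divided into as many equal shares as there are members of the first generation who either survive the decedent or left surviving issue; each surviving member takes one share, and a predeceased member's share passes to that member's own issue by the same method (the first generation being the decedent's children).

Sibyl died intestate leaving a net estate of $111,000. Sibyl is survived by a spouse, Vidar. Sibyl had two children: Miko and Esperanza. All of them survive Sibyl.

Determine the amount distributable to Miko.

Miko receives $37,000.

Vidar takes one-third of $111,000 = $37,000. The remaining $74,000 passes to the descendants.
The descendants' portion ($74,000) is divided into 2 shares of $37,000: Miko and Esperanza each take $37,000.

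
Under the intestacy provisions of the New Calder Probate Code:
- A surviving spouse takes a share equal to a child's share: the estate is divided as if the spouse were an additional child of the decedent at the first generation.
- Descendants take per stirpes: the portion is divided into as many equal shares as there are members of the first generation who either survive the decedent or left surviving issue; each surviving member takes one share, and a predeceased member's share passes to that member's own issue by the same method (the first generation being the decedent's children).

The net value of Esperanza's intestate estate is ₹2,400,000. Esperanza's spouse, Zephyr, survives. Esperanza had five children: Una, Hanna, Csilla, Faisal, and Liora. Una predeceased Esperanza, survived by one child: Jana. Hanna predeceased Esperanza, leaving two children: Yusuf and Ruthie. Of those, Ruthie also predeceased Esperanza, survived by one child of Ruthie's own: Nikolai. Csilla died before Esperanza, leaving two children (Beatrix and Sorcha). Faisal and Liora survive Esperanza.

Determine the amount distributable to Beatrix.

Beatrix receives ₹200,000.

The spouse counts as an additional share at the children's level, so there are 6 primary shares of ₹400,000. Zephyr takes one such share (₹400,000).
The children's combined portion (₹2,000,000) is divided into 5 shares of ₹400,000: Faisal and Liora each take ₹400,000; Una's ₹400,000 share passes to Una's issue; Hanna's ₹400,000 share passes to Hanna's issue; Csilla's ₹400,000 share passes to Csilla's issue.
Una's share (₹400,000) passes entirely to Jana.
Hanna's share (₹400,000) is divided into 2 shares of ₹200,000: Yusuf takes ₹200,000; Ruthie's ₹200,000 share passes to Ruthie's issue.
Ruthie's share (₹200,000) passes entirely to Nikolai.
Csilla's share (₹400,000) is divided into 2 shares of ₹200,000: Beatrix and Sorcha each take ₹200,000.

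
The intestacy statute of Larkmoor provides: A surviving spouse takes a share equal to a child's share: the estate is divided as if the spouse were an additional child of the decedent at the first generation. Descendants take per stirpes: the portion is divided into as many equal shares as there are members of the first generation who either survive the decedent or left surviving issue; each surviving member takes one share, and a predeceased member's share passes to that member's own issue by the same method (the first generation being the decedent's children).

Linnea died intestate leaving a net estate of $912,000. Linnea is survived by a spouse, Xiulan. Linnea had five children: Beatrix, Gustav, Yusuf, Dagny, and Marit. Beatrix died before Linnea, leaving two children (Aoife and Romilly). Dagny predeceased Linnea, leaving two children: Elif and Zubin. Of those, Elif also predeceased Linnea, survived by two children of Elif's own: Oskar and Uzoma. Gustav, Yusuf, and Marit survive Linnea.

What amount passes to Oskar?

The spouse counts as an additional share at the children's level, so there are 6 primary shares of $152,000. Xiulan takes one such share ($152,000).
The children's combined portion ($760,000) is divided into 5 shares of $152,000: Gustav, Yusuf, and Marit each take $152,000; Beatrix's $152,000 share passes to Beatrix's issue; Dagny's $152,000 share passes to Dagny's issue.
Beatrix's share ($152,000) is divided into 2 shares of $76,000: Aoife and Romilly each take $76,000.
Dagny's share ($152,000) is divided into 2 shares of $76,000: Zubin takes $76,000; Elif's $76,000 share passes to Elif's issue.
Elif's share ($76,000) is divided into 2 shares of $38,000: Oskar and Uzoma each take $38,000.

Oskar receives $38,000.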